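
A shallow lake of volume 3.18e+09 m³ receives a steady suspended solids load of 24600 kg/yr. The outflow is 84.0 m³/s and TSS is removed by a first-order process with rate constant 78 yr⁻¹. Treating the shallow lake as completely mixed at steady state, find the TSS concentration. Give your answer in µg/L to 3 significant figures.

0.0981 µg/L

Outflow Q = 84.0 m³/s × 3.156e+07 s/yr = 2.651e+09 m³/yr.
Steady-state CSTR mass balance: W = Q·C + k·V·C, so C = W/(Q + kV).
Q + kV = 2.651e+09 + 78·3.18e+09 = 2.507e+11 m³/yr.
C = 24600/2.507e+11 = 9.813e-08 kg/m³ = 9.813e-05 mg/L = 0.09813 µg/L.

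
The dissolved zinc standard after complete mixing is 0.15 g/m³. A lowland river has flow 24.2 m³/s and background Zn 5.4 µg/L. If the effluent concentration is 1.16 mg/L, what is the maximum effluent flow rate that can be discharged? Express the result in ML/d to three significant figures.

299 ML/d

5.4 µg/L = 0.0054 mg/L.
Mass balance at complete mixing: C_std·(Q_w + Q_r) = Q_w·C_e + Q_r·C_b.
Rearranging, Q_w = Q_r·(C_std − C_b)/(C_e − C_std) = 24.2·(0.15 − 0.0054) / (1.16 − 0.15) = 3.465 m³/s.
= 299.3 ML/d.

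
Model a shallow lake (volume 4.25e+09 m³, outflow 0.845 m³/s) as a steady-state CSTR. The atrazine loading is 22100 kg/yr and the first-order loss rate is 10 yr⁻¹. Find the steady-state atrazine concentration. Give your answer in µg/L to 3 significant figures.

Outflow Q = 0.845 m³/s × 3.156e+07 s/yr = 2.667e+07 m³/yr.
Steady-state CSTR mass balance: W = Q·C + k·V·C, so C = W/(Q + kV).
Q + kV = 2.667e+07 + 10·4.25e+09 = 4.253e+10 m³/yr.
C = 22100/4.253e+10 = 5.197e-07 kg/m³ = 0.0005197 mg/L = 0.5197 µg/L.

0.520 µg/L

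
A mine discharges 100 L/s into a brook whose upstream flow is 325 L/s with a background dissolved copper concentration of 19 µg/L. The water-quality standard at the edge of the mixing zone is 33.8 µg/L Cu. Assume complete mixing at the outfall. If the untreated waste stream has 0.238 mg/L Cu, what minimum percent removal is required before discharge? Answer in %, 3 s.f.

100 L/s = 0.1 m³/s.
325 L/s = 0.325 m³/s.
19 µg/L = 0.019 mg/L.
33.8 µg/L = 0.0338 mg/L.
Mass balance: 0.0338·0.425 = 0.1·Cₑ + 0.325·0.019.
Cₑ = (0.01436 − 0.006175) / 0.1 = 0.0819 mg/L.
Required removal = 1 − 0.0819/0.238 = 65.59 %.

65.6 %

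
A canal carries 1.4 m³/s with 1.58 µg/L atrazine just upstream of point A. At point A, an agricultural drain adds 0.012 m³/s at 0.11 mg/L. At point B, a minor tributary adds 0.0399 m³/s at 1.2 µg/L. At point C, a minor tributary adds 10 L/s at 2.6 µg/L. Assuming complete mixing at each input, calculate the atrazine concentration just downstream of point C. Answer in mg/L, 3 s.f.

1.58 µg/L = 0.00158 mg/L.
After input A: C = (1.4·0.00158 + 0.012·0.11) / 1.412 = 0.002501 mg/L.
1.2 µg/L = 0.0012 mg/L.
After input B: C = (1.412·0.002501 + 0.0399·0.0012) / 1.452 = 0.002466 mg/L.
10 L/s = 0.01 m³/s.
2.6 µg/L = 0.0026 mg/L.
After input C: C = (1.452·0.002466 + 0.01·0.0026) / 1.462 = 0.002467 mg/L.

0.00247 mg/L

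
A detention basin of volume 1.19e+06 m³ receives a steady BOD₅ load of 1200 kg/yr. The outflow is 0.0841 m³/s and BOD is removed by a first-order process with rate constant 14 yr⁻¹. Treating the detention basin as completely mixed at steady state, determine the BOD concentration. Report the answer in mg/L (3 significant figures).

0.0621 mg/L

Outflow Q = 0.0841 m³/s × 3.156e+07 s/yr = 2.654e+06 m³/yr.
Steady-state CSTR mass balance: W = Q·C + k·V·C, so C = W/(Q + kV).
Q + kV = 2.654e+06 + 14·1.19e+06 = 1.931e+07 m³/yr.
C = 1200/1.931e+07 = 6.213e-05 kg/m³ = 0.06213 mg/L.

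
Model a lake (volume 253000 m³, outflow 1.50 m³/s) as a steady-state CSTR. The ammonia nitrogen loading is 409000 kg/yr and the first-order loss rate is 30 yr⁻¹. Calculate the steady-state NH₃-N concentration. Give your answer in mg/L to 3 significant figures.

Outflow Q = 1.50 m³/s × 3.156e+07 s/yr = 4.734e+07 m³/yr.
Steady-state CSTR mass balance: W = Q·C + k·V·C, so C = W/(Q + kV).
Q + kV = 4.734e+07 + 30·253000 = 5.493e+07 m³/yr.
C = 409000/5.493e+07 = 0.007446 kg/m³ = 7.446 mg/L.

7.45 mg/L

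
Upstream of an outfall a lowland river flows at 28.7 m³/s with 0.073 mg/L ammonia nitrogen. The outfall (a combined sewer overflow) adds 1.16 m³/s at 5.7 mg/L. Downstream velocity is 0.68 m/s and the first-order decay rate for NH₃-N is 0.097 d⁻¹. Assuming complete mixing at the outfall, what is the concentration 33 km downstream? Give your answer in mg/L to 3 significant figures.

After complete mixing, C₀ = (1.16·5.7 + 28.7·0.073) / 29.86 = 0.2916 mg/L.
Travel time t = 3.3e+04 m / 0.68 m/s = 4.853e+04 s = 0.5617 d.
C = 0.2916·exp(−0.097·0.5617) = 0.2916·0.947 = 0.2761 mg/L.

0.276 mg/L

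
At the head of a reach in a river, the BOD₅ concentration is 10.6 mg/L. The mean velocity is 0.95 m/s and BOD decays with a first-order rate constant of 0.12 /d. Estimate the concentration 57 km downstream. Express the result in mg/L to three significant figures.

Travel time t = 57 km / 0.95 m/s = 5.7e+04/0.95 = 6e+04 s = 0.6944 d.
First-order decay: C = 10.6·exp(−0.12·0.6944) = 10.6·0.92 = 9.752 mg/L.

9.75 mg/L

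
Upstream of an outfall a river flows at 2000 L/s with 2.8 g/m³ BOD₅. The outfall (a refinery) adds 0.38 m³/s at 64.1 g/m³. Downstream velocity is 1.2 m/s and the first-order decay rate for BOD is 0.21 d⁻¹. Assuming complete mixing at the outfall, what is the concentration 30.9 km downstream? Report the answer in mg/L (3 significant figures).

11.8 mg/L

2000 L/s = 2 m³/s.
After complete mixing, C₀ = (0.38·64.1 + 2·2.8) / 2.38 = 12.59 mg/L.
Travel time t = 3.09e+04 m / 1.2 m/s = 2.575e+04 s = 0.298 d.
C = 12.59·exp(−0.21·0.298) = 12.59·0.9393 = 11.82 mg/L.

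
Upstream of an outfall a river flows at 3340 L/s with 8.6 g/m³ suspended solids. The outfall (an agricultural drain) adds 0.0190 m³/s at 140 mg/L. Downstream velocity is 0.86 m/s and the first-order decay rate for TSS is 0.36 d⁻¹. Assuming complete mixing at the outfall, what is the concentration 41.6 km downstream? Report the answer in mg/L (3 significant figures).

7.64 mg/L

3340 L/s = 3.34 m³/s.
After complete mixing, C₀ = (0.019·140 + 3.34·8.6) / 3.359 = 9.343 mg/L.
Travel time t = 4.16e+04 m / 0.86 m/s = 4.837e+04 s = 0.5599 d.
C = 9.343·exp(−0.36·0.5599) = 9.343·0.8175 = 7.638 mg/L.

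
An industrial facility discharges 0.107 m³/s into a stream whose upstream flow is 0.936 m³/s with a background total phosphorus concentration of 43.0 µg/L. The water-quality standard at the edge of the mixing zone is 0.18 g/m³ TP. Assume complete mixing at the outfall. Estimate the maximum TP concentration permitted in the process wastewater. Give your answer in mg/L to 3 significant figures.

1.38 mg/L

43.0 µg/L = 0.043 mg/L.
Mass balance: 0.18·1.043 = 0.107·Cₑ + 0.936·0.043.
Cₑ = (0.1877 − 0.04025) / 0.107 = 1.378 mg/L.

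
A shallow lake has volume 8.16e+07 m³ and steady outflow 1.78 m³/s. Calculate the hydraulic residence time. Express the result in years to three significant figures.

Q = 1.78 m³/s × 3.156e+07 s/yr = 5.617e+07 m³/yr.
Hydraulic residence time τ = V/Q = 8.16e+07/5.617e+07 = 1.453 yr.

1.45 yr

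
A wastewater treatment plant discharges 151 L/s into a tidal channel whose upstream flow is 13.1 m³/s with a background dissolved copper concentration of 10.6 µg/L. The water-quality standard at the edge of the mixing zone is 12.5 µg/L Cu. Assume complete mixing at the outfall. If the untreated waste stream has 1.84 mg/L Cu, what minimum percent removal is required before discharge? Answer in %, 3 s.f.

90.4 %

151 L/s = 0.151 m³/s.
10.6 µg/L = 0.0106 mg/L.
12.5 µg/L = 0.0125 mg/L.
Mass balance: 0.0125·13.25 = 0.151·Cₑ + 13.1·0.0106.
Cₑ = (0.1656 − 0.1389) / 0.151 = 0.1773 mg/L.
Required removal = 1 − 0.1773/1.84 = 90.36 %.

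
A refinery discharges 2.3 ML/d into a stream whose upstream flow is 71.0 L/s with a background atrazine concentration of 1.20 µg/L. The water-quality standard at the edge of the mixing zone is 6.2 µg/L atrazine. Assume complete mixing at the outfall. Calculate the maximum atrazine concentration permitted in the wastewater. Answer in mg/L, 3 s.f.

0.0195 mg/L

2.3 ML/d = 0.02662 m³/s.
71.0 L/s = 0.071 m³/s.
1.20 µg/L = 0.0012 mg/L.
6.2 µg/L = 0.0062 mg/L.
Mass balance: 0.0062·0.09762 = 0.02662·Cₑ + 0.071·0.0012.
Cₑ = (0.0006052 − 8.52e-05) / 0.02662 = 0.01954 mg/L.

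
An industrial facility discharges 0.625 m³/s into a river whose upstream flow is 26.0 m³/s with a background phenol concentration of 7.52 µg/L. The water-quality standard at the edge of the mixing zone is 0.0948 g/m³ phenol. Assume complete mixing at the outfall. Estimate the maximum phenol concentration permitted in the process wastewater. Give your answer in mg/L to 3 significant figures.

7.52 µg/L = 0.00752 mg/L.
Mass balance: 0.0948·26.62 = 0.625·Cₑ + 26·0.00752.
Cₑ = (2.524 − 0.1955) / 0.625 = 3.726 mg/L.

3.73 mg/L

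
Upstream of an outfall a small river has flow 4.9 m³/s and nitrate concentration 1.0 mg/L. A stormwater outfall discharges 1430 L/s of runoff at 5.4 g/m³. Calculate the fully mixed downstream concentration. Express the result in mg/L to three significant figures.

1.99 mg/L

1430 L/s = 1.43 m³/s.
Flow-weighted mixing gives C = (1.43·5.4 + 4.9·1) / (1.43 + 4.9) = 12.62/6.33 = 1.994 mg/L.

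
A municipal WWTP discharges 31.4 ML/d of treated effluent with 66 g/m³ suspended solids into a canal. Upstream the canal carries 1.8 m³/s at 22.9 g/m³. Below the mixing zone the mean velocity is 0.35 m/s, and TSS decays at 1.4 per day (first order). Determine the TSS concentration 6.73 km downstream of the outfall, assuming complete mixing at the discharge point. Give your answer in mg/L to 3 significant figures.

31.4 ML/d = 0.3634 m³/s.
After complete mixing, C₀ = (0.3634·66 + 1.8·22.9) / 2.163 = 30.14 mg/L.
Travel time t = 6730 m / 0.35 m/s = 1.923e+04 s = 0.2226 d.
C = 30.14·exp(−1.4·0.2226) = 30.14·0.7323 = 22.07 mg/L.

22.1 mg/L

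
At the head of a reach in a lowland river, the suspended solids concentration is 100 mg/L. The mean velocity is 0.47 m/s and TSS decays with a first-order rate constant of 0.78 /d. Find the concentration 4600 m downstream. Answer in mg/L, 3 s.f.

91.5 mg/L

Travel time t = 4600 m / 0.47 m/s = 4600/0.47 = 9787 s = 0.1133 d.
First-order decay: C = 100·exp(−0.78·0.1133) = 100·0.9154 = 91.54 mg/L.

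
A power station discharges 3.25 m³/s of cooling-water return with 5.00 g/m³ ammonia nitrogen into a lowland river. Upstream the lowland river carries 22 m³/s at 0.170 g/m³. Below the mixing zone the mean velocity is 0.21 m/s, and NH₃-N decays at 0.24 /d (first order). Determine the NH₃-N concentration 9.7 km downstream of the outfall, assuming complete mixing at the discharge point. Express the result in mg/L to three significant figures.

0.696 mg/L

After complete mixing, C₀ = (3.25·5 + 22·0.17) / 25.25 = 0.7917 mg/L.
Travel time t = 9700 m / 0.21 m/s = 4.619e+04 s = 0.5346 d.
C = 0.7917·exp(−0.24·0.5346) = 0.7917·0.8796 = 0.6964 mg/L.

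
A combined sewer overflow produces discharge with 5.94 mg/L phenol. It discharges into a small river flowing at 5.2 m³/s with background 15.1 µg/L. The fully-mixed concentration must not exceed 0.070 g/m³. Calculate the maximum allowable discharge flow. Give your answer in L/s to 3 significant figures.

15.1 µg/L = 0.0151 mg/L.
Mass balance at complete mixing: C_std·(Q_w + Q_r) = Q_w·C_e + Q_r·C_b.
Rearranging, Q_w = Q_r·(C_std − C_b)/(C_e − C_std) = 5.2·(0.07 − 0.0151) / (5.94 − 0.07) = 0.04863 m³/s.
= 48.63 L/s.

48.6 L/s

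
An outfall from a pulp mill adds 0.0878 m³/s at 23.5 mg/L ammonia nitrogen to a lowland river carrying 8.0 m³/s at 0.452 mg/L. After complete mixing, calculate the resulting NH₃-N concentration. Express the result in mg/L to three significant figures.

Conservation of mass across the mixing zone: C = (0.0878·23.5 + 8·0.452) / (0.0878 + 8) = 5.679/8.088 = 0.7022 mg/L.

0.702 mg/L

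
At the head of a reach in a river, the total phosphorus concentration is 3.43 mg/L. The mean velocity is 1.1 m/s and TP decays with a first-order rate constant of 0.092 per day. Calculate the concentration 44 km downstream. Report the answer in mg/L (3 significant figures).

Travel time t = 44 km / 1.1 m/s = 4.4e+04/1.1 = 4e+04 s = 0.463 d.
First-order decay: C = 3.43·exp(−0.092·0.463) = 3.43·0.9583 = 3.287 mg/L.

3.29 mg/L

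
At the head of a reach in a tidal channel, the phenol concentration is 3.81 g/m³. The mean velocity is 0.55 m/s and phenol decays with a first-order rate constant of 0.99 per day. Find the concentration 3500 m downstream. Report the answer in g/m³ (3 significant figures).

Travel time t = 3500 m / 0.55 m/s = 3500/0.55 = 6364 s = 0.07365 d.
First-order decay: C = 3.81·exp(−0.99·0.07365) = 3.81·0.9297 = 3.542 g/m³.

3.54 g/m³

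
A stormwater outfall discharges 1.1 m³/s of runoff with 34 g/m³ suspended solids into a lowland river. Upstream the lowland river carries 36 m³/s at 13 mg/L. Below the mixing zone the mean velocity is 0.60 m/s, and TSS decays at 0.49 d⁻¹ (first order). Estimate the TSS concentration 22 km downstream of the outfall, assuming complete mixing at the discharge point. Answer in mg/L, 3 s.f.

11.1 mg/L

After complete mixing, C₀ = (1.1·34 + 36·13) / 37.1 = 13.62 mg/L.
Travel time t = 2.2e+04 m / 0.60 m/s = 3.667e+04 s = 0.4244 d.
C = 13.62·exp(−0.49·0.4244) = 13.62·0.8122 = 11.06 mg/L.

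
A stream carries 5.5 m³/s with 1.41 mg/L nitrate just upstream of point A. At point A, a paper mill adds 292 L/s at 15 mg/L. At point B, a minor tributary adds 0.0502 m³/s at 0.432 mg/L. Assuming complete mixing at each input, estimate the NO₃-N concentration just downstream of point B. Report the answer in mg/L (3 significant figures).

2.08 mg/L

292 L/s = 0.292 m³/s.
After input A: C = (5.5·1.41 + 0.292·15) / 5.792 = 2.095 mg/L.
After input B: C = (5.792·2.095 + 0.0502·0.432) / 5.842 = 2.081 mg/L.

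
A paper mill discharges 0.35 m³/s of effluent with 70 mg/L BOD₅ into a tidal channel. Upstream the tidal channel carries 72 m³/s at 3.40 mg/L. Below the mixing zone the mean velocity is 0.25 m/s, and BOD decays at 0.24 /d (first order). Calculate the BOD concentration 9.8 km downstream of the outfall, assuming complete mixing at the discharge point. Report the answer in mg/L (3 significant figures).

3.34 mg/L

After complete mixing, C₀ = (0.35·70 + 72·3.4) / 72.35 = 3.722 mg/L.
Travel time t = 9800 m / 0.25 m/s = 3.92e+04 s = 0.4537 d.
C = 3.722·exp(−0.24·0.4537) = 3.722·0.8968 = 3.338 mg/L.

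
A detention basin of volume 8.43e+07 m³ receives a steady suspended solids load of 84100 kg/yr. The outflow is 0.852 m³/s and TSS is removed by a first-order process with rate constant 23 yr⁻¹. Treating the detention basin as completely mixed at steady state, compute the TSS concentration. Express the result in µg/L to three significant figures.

Outflow Q = 0.852 m³/s × 3.156e+07 s/yr = 2.689e+07 m³/yr.
Steady-state CSTR mass balance: W = Q·C + k·V·C, so C = W/(Q + kV).
Q + kV = 2.689e+07 + 23·8.43e+07 = 1.966e+09 m³/yr.
C = 84100/1.966e+09 = 4.278e-05 kg/m³ = 0.04278 mg/L = 42.78 µg/L.

42.8 µg/L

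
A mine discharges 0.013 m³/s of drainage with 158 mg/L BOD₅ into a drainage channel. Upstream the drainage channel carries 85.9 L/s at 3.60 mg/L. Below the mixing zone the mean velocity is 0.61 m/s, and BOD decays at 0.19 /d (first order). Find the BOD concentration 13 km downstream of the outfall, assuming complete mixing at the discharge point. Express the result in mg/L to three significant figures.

85.9 L/s = 0.0859 m³/s.
After complete mixing, C₀ = (0.013·158 + 0.0859·3.6) / 0.0989 = 23.9 mg/L.
Travel time t = 1.3e+04 m / 0.61 m/s = 2.131e+04 s = 0.2467 d.
C = 23.9·exp(−0.19·0.2467) = 23.9·0.9542 = 22.8 mg/L.

22.8 mg/L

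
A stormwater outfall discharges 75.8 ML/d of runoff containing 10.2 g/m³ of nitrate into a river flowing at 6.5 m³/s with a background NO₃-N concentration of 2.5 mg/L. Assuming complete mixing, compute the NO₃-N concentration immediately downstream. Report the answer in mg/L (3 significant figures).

3.42 mg/L

75.8 ML/d = 0.8773 m³/s.
By mass balance at complete mixing, C = (0.8773·10.2 + 6.5·2.5) / (0.8773 + 6.5) = 25.2/7.377 = 3.416 mg/L.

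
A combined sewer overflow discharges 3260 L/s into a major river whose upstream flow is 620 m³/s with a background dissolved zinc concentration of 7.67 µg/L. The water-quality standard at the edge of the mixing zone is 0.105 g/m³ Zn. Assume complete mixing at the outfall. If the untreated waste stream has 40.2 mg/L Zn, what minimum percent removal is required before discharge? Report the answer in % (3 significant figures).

3260 L/s = 3.26 m³/s.
7.67 µg/L = 0.00767 mg/L.
Mass balance: 0.105·623.3 = 3.26·Cₑ + 620·0.00767.
Cₑ = (65.44 − 4.755) / 3.26 = 18.62 mg/L.
Required removal = 1 − 18.62/40.2 = 53.69 %.

53.7 %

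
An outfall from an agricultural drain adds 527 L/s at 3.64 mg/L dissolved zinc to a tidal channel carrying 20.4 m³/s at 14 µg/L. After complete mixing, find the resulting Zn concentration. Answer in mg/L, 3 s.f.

0.105 mg/L

527 L/s = 0.527 m³/s.
14 µg/L = 0.014 mg/L.
Flow-weighted mixing gives C = (0.527·3.64 + 20.4·0.014) / (0.527 + 20.4) = 2.204/20.93 = 0.1053 mg/L.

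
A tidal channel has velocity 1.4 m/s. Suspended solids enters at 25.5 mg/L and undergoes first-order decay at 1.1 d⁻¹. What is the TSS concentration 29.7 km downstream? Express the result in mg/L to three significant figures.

Travel time t = 29.7 km / 1.4 m/s = 2.97e+04/1.4 = 2.121e+04 s = 0.2455 d.
First-order decay: C = 25.5·exp(−1.1·0.2455) = 25.5·0.7633 = 19.46 mg/L.

19.5 mg/L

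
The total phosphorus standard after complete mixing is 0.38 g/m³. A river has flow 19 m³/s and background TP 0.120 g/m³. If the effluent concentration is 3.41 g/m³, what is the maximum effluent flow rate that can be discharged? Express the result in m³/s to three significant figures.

Mass balance at complete mixing: C_std·(Q_w + Q_r) = Q_w·C_e + Q_r·C_b.
Rearranging, Q_w = Q_r·(C_std − C_b)/(C_e − C_std) = 19·(0.38 − 0.12) / (3.41 − 0.38) = 1.63 m³/s.

1.63 m³/s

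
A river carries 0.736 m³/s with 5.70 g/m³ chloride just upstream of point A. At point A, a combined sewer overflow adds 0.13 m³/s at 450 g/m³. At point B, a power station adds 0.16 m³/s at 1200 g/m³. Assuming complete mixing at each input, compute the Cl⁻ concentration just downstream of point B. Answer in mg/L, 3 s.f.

After input A: C = (0.736·5.7 + 0.13·450) / 0.866 = 72.4 mg/L.
After input B: C = (0.866·72.4 + 0.16·1200) / 1.026 = 248.2 mg/L.

248 mg/L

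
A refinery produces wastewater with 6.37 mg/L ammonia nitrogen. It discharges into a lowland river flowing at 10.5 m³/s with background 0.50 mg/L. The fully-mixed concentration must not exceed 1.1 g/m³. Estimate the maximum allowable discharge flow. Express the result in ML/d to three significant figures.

Mass balance at complete mixing: C_std·(Q_w + Q_r) = Q_w·C_e + Q_r·C_b.
Rearranging, Q_w = Q_r·(C_std − C_b)/(C_e − C_std) = 10.5·(1.1 − 0.5) / (6.37 − 1.1) = 1.195 m³/s.
= 103.3 ML/d.

103 ML/d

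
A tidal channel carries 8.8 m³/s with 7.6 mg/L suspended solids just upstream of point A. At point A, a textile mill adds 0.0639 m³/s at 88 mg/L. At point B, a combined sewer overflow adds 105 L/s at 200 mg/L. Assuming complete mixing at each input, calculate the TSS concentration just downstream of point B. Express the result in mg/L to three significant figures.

10.4 mg/L

After input A: C = (8.8·7.6 + 0.0639·88) / 8.864 = 8.18 mg/L.
105 L/s = 0.105 m³/s.
After input B: C = (8.864·8.18 + 0.105·200) / 8.969 = 10.43 mg/L.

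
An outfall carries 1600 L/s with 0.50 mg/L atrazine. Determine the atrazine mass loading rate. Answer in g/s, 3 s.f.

1600 L/s = 1.6 m³/s.
Mass flux = Q·C = 1.6 m³/s × 0.5 g/m³ = 0.8 g/s.

0.800 g/s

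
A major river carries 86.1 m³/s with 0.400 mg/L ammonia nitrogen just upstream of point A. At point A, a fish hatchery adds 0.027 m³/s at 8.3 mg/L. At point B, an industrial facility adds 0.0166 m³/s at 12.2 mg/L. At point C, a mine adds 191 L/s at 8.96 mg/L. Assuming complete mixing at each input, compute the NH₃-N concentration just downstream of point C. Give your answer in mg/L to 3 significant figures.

0.424 mg/L

After input A: C = (86.1·0.4 + 0.027·8.3) / 86.13 = 0.4025 mg/L.
After input B: C = (86.13·0.4025 + 0.0166·12.2) / 86.14 = 0.4047 mg/L.
191 L/s = 0.191 m³/s.
After input C: C = (86.14·0.4047 + 0.191·8.96) / 86.33 = 0.4237 mg/L.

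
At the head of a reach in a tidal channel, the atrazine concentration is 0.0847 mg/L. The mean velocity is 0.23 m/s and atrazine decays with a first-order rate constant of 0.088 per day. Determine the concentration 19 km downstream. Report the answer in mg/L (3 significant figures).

Travel time t = 19 km / 0.23 m/s = 1.9e+04/0.23 = 8.261e+04 s = 0.9561 d.
First-order decay: C = 0.0847·exp(−0.088·0.9561) = 0.0847·0.9193 = 0.07787 mg/L.

0.0779 mg/L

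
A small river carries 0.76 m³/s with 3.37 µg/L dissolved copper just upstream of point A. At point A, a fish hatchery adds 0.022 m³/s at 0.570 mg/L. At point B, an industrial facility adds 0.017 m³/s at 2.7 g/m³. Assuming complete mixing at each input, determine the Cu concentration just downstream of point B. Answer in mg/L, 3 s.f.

0.0763 mg/L

3.37 µg/L = 0.00337 mg/L.
After input A: C = (0.76·0.00337 + 0.022·0.57) / 0.782 = 0.01931 mg/L.
After input B: C = (0.782·0.01931 + 0.017·2.7) / 0.799 = 0.07635 mg/L.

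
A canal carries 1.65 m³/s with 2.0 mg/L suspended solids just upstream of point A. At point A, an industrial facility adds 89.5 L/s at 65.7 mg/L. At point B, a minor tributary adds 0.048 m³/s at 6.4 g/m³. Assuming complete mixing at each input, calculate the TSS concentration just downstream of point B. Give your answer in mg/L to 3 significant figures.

5.31 mg/L

89.5 L/s = 0.0895 m³/s.
After input A: C = (1.65·2 + 0.0895·65.7) / 1.739 = 5.277 mg/L.
After input B: C = (1.739·5.277 + 0.048·6.4) / 1.787 = 5.308 mg/L.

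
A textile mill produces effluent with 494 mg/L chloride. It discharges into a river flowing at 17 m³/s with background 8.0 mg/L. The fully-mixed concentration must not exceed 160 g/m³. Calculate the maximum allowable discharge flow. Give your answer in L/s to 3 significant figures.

Mass balance at complete mixing: C_std·(Q_w + Q_r) = Q_w·C_e + Q_r·C_b.
Rearranging, Q_w = Q_r·(C_std − C_b)/(C_e − C_std) = 17·(160 − 8) / (494 − 160) = 7.737 m³/s.
= 7737 L/s.

7740 L/s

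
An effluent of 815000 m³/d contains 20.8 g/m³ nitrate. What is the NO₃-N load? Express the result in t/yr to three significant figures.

6190 t/yr

815000 m³/d = 9.433 m³/s.
Mass flux = Q·C = 9.433 m³/s × 20.8 g/m³ = 196.2 g/s.
= 196.2 g/s × 31.56 = 6192 t/yr.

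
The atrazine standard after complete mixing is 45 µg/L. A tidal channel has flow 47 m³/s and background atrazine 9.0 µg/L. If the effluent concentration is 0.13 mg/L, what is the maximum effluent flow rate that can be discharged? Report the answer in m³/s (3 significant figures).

19.9 m³/s

9.0 µg/L = 0.009 mg/L.
45 µg/L = 0.045 mg/L.
Mass balance at complete mixing: C_std·(Q_w + Q_r) = Q_w·C_e + Q_r·C_b.
Rearranging, Q_w = Q_r·(C_std − C_b)/(C_e − C_std) = 47·(0.045 − 0.009) / (0.13 − 0.045) = 19.91 m³/s.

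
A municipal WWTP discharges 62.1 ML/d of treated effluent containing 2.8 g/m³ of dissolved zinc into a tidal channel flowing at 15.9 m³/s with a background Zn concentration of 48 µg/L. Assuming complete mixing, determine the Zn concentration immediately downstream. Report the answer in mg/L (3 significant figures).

0.167 mg/L

62.1 ML/d = 0.7188 m³/s.
48 µg/L = 0.048 mg/L.
By mass balance at complete mixing, C = (0.7188·2.8 + 15.9·0.048) / (0.7188 + 15.9) = 2.776/16.62 = 0.167 mg/L.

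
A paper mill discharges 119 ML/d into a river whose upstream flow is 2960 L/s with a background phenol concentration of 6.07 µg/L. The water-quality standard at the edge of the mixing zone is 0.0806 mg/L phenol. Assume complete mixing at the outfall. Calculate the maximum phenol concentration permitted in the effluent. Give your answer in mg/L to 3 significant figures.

119 ML/d = 1.377 m³/s.
2960 L/s = 2.96 m³/s.
6.07 µg/L = 0.00607 mg/L.
Mass balance: 0.0806·4.337 = 1.377·Cₑ + 2.96·0.00607.
Cₑ = (0.3496 − 0.01797) / 1.377 = 0.2408 mg/L.

0.241 mg/L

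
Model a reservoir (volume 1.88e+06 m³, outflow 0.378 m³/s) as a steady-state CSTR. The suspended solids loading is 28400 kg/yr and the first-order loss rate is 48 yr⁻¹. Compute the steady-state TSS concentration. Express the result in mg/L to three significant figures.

Outflow Q = 0.378 m³/s × 3.156e+07 s/yr = 1.193e+07 m³/yr.
Steady-state CSTR mass balance: W = Q·C + k·V·C, so C = W/(Q + kV).
Q + kV = 1.193e+07 + 48·1.88e+06 = 1.022e+08 m³/yr.
C = 28400/1.022e+08 = 0.000278 kg/m³ = 0.278 mg/L.

0.278 mg/L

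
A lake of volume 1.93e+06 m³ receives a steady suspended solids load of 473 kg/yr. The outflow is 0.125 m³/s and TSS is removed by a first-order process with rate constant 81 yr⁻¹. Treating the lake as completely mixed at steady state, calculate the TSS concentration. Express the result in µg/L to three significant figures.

2.95 µg/L

Outflow Q = 0.125 m³/s × 3.156e+07 s/yr = 3.945e+06 m³/yr.
Steady-state CSTR mass balance: W = Q·C + k·V·C, so C = W/(Q + kV).
Q + kV = 3.945e+06 + 81·1.93e+06 = 1.603e+08 m³/yr.
C = 473/1.603e+08 = 2.951e-06 kg/m³ = 0.002951 mg/L = 2.951 µg/L.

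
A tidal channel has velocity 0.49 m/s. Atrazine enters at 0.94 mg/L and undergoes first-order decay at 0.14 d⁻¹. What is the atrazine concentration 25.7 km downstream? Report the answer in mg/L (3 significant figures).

0.863 mg/L

Travel time t = 25.7 km / 0.49 m/s = 2.57e+04/0.49 = 5.245e+04 s = 0.607 d.
First-order decay: C = 0.94·exp(−0.14·0.607) = 0.94·0.9185 = 0.8634 mg/L.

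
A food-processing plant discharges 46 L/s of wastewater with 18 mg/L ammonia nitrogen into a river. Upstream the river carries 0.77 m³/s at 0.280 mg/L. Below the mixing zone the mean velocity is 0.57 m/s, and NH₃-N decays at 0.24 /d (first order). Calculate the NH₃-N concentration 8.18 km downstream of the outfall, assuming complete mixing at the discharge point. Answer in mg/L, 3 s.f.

1.23 mg/L

46 L/s = 0.046 m³/s.
After complete mixing, C₀ = (0.046·18 + 0.77·0.28) / 0.816 = 1.279 mg/L.
Travel time t = 8180 m / 0.57 m/s = 1.435e+04 s = 0.1661 d.
C = 1.279·exp(−0.24·0.1661) = 1.279·0.9609 = 1.229 mg/L.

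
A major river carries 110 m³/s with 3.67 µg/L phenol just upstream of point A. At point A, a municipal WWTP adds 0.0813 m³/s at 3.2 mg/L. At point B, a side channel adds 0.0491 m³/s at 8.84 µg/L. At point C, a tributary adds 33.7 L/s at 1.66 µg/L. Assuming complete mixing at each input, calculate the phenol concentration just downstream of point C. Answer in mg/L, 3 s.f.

0.00603 mg/L

3.67 µg/L = 0.00367 mg/L.
After input A: C = (110·0.00367 + 0.0813·3.2) / 110.1 = 0.006031 mg/L.
8.84 µg/L = 0.00884 mg/L.
After input B: C = (110.1·0.006031 + 0.0491·0.00884) / 110.1 = 0.006032 mg/L.
33.7 L/s = 0.0337 m³/s.
1.66 µg/L = 0.00166 mg/L.
After input C: C = (110.1·0.006032 + 0.0337·0.00166) / 110.2 = 0.006031 mg/L.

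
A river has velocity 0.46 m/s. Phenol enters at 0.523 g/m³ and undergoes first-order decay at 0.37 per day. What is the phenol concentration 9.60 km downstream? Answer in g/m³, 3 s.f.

0.478 g/m³

Travel time t = 9.60 km / 0.46 m/s = 9600/0.46 = 2.087e+04 s = 0.2415 d.
First-order decay: C = 0.523·exp(−0.37·0.2415) = 0.523·0.9145 = 0.4783 g/m³.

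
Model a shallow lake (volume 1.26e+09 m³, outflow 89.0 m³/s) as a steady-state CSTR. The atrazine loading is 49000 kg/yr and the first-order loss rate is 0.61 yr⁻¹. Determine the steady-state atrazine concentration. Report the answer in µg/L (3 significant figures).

13.7 µg/L

Outflow Q = 89.0 m³/s × 3.156e+07 s/yr = 2.809e+09 m³/yr.
Steady-state CSTR mass balance: W = Q·C + k·V·C, so C = W/(Q + kV).
Q + kV = 2.809e+09 + 0.61·1.26e+09 = 3.577e+09 m³/yr.
C = 49000/3.577e+09 = 1.37e-05 kg/m³ = 0.0137 mg/L = 13.7 µg/L.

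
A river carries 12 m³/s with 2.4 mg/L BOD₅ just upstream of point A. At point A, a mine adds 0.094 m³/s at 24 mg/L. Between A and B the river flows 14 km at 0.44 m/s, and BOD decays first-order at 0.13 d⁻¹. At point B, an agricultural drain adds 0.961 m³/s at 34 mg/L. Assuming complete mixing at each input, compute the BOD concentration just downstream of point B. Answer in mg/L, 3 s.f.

4.77 mg/L

After input A: C = (12·2.4 + 0.094·24) / 12.09 = 2.568 mg/L.
Over the 14 km reach to input B (t = 3.182e+04 s = 0.3683 d), decay gives C = 2.568·exp(−0.13·0.3683) = 2.448 mg/L.
After input B: C = (12.09·2.448 + 0.961·34) / 13.05 = 4.77 mg/L.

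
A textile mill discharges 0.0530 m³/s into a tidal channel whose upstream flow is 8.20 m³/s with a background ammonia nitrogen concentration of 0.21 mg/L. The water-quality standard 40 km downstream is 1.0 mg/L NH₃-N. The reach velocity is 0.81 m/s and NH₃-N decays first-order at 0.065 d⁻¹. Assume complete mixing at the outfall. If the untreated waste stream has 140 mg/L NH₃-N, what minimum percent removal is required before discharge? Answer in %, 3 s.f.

Travel time to the compliance point: t = 4e+04/0.81 = 4.938e+04 s = 0.5716 d; decay factor exp(−0.065·0.5716) = 0.9635.
So the concentration just after mixing may be at most 1/0.9635 = 1.038 mg/L.
Mass balance: 1.038·8.253 = 0.053·Cₑ + 8.2·0.21.
Cₑ = (8.565 − 1.722) / 0.053 = 129.1 mg/L.
Required removal = 1 − 129.1/140 = 7.771 %.

7.77 %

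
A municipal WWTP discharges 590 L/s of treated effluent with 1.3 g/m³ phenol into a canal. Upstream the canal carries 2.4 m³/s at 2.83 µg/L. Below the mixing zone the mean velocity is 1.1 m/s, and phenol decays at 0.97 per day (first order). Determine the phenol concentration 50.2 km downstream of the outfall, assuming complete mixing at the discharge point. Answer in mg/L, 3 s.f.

0.155 mg/L

590 L/s = 0.59 m³/s.
2.83 µg/L = 0.00283 mg/L.
After complete mixing, C₀ = (0.59·1.3 + 2.4·0.00283) / 2.99 = 0.2588 mg/L.
Travel time t = 5.02e+04 m / 1.1 m/s = 4.564e+04 s = 0.5282 d.
C = 0.2588·exp(−0.97·0.5282) = 0.2588·0.5991 = 0.155 mg/L.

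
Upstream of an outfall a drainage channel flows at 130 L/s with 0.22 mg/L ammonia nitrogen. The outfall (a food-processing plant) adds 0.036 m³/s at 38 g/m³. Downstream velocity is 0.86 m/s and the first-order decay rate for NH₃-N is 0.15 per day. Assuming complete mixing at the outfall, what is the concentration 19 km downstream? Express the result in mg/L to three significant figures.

130 L/s = 0.13 m³/s.
After complete mixing, C₀ = (0.036·38 + 0.13·0.22) / 0.166 = 8.413 mg/L.
Travel time t = 1.9e+04 m / 0.86 m/s = 2.209e+04 s = 0.2557 d.
C = 8.413·exp(−0.15·0.2557) = 8.413·0.9624 = 8.097 mg/L.

8.10 mg/L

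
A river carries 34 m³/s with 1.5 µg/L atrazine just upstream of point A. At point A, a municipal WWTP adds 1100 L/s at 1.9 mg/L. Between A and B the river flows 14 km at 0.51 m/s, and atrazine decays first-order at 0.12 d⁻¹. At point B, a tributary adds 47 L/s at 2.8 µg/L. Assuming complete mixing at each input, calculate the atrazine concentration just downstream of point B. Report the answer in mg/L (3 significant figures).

1.5 µg/L = 0.0015 mg/L.
1100 L/s = 1.1 m³/s.
After input A: C = (34·0.0015 + 1.1·1.9) / 35.1 = 0.061 mg/L.
Over the 14 km reach to input B (t = 2.745e+04 s = 0.3177 d), decay gives C = 0.061·exp(−0.12·0.3177) = 0.05872 mg/L.
47 L/s = 0.047 m³/s.
2.8 µg/L = 0.0028 mg/L.
After input B: C = (35.1·0.05872 + 0.047·0.0028) / 35.15 = 0.05864 mg/L.

0.0586 mg/L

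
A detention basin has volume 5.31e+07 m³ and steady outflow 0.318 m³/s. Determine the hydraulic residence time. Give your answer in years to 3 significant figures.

Q = 0.318 m³/s × 3.156e+07 s/yr = 1.004e+07 m³/yr.
Hydraulic residence time τ = V/Q = 5.31e+07/1.004e+07 = 5.291 yr.

5.29 yr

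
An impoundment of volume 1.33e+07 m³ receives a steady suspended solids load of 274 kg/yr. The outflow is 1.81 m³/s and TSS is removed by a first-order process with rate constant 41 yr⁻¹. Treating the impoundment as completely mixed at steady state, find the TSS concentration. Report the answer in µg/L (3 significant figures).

Outflow Q = 1.81 m³/s × 3.156e+07 s/yr = 5.712e+07 m³/yr.
Steady-state CSTR mass balance: W = Q·C + k·V·C, so C = W/(Q + kV).
Q + kV = 5.712e+07 + 41·1.33e+07 = 6.024e+08 m³/yr.
C = 274/6.024e+08 = 4.548e-07 kg/m³ = 0.0004548 mg/L = 0.4548 µg/L.

0.455 µg/L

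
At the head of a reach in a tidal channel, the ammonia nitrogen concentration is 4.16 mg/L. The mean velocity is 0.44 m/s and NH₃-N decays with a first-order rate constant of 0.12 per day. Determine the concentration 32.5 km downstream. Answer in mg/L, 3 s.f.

3.75 mg/L

Travel time t = 32.5 km / 0.44 m/s = 3.25e+04/0.44 = 7.386e+04 s = 0.8549 d.
First-order decay: C = 4.16·exp(−0.12·0.8549) = 4.16·0.9025 = 3.754 mg/L.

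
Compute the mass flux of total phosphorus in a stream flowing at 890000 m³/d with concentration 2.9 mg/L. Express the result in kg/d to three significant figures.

890000 m³/d = 10.3 m³/s.
Mass flux = Q·C = 10.3 m³/s × 2.9 g/m³ = 29.87 g/s.
= 29.87 g/s × 86.4 = 2581 kg/d.

2580 kg/d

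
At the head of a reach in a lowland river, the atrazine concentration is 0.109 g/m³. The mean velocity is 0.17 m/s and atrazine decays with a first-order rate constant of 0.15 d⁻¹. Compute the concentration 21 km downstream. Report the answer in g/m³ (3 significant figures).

0.0880 g/m³

Travel time t = 21 km / 0.17 m/s = 2.1e+04/0.17 = 1.235e+05 s = 1.43 d.
First-order decay: C = 0.109·exp(−0.15·1.43) = 0.109·0.807 = 0.08796 g/m³.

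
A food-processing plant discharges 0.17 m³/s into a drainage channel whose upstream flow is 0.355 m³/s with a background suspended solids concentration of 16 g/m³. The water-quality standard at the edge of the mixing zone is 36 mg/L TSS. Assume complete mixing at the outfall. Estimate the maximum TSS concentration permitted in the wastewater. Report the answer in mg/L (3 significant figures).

Mass balance: 36·0.525 = 0.17·Cₑ + 0.355·16.
Cₑ = (18.9 − 5.68) / 0.17 = 77.76 mg/L.

77.8 mg/L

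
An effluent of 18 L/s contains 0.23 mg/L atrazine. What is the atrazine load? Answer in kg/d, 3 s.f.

18 L/s = 0.018 m³/s.
Mass flux = Q·C = 0.018 m³/s × 0.23 g/m³ = 0.00414 g/s.
= 0.00414 g/s × 86.4 = 0.3577 kg/d.

0.358 kg/d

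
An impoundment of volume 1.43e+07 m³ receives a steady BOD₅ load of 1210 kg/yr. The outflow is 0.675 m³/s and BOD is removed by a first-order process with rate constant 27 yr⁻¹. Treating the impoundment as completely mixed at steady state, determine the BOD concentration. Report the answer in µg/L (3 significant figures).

2.97 µg/L

Outflow Q = 0.675 m³/s × 3.156e+07 s/yr = 2.13e+07 m³/yr.
Steady-state CSTR mass balance: W = Q·C + k·V·C, so C = W/(Q + kV).
Q + kV = 2.13e+07 + 27·1.43e+07 = 4.074e+08 m³/yr.
C = 1210/4.074e+08 = 2.97e-06 kg/m³ = 0.00297 mg/L = 2.97 µg/L.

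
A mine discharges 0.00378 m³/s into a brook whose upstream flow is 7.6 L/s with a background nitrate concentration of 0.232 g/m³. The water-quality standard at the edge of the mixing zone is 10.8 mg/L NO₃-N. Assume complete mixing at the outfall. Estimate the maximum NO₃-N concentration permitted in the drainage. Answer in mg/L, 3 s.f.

32.0 mg/L

7.6 L/s = 0.0076 m³/s.
Mass balance: 10.8·0.01138 = 0.00378·Cₑ + 0.0076·0.232.
Cₑ = (0.1229 − 0.001763) / 0.00378 = 32.05 mg/L.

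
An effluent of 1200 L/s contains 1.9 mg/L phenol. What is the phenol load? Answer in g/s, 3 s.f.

2.28 g/s

1200 L/s = 1.2 m³/s.
Mass flux = Q·C = 1.2 m³/s × 1.9 g/m³ = 2.28 g/s.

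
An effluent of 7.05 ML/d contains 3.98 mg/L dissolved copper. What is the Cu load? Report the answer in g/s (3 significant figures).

0.325 g/s

7.05 ML/d = 0.0816 m³/s.
Mass flux = Q·C = 0.0816 m³/s × 3.98 g/m³ = 0.3248 g/s.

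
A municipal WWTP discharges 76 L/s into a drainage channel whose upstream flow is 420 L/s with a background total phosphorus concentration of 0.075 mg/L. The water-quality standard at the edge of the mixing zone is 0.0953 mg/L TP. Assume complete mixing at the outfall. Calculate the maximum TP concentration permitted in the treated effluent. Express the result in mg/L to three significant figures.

0.207 mg/L

76 L/s = 0.076 m³/s.
420 L/s = 0.42 m³/s.
Mass balance: 0.0953·0.496 = 0.076·Cₑ + 0.42·0.075.
Cₑ = (0.04727 − 0.0315) / 0.076 = 0.2075 mg/L.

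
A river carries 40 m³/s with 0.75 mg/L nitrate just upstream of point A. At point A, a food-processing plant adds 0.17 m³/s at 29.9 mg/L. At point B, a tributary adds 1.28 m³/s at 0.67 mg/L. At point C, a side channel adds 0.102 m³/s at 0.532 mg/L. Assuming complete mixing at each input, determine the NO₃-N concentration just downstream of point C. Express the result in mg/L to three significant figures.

After input A: C = (40·0.75 + 0.17·29.9) / 40.17 = 0.8734 mg/L.
After input B: C = (40.17·0.8734 + 1.28·0.67) / 41.45 = 0.8671 mg/L.
After input C: C = (41.45·0.8671 + 0.102·0.532) / 41.55 = 0.8663 mg/L.

0.866 mg/L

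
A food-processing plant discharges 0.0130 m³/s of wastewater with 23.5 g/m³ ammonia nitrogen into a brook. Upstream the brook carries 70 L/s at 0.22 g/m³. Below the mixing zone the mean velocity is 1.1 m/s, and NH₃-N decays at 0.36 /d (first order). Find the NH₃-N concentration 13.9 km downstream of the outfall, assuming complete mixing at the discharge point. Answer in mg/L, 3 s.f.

70 L/s = 0.07 m³/s.
After complete mixing, C₀ = (0.013·23.5 + 0.07·0.22) / 0.083 = 3.866 mg/L.
Travel time t = 1.39e+04 m / 1.1 m/s = 1.264e+04 s = 0.1463 d.
C = 3.866·exp(−0.36·0.1463) = 3.866·0.9487 = 3.668 mg/L.

3.67 mg/L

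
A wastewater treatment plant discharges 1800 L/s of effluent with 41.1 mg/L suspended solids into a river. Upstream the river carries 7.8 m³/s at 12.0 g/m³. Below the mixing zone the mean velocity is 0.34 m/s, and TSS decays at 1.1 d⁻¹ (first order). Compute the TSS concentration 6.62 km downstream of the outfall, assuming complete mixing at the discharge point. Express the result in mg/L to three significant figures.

13.6 mg/L

1800 L/s = 1.8 m³/s.
After complete mixing, C₀ = (1.8·41.1 + 7.8·12) / 9.6 = 17.46 mg/L.
Travel time t = 6620 m / 0.34 m/s = 1.947e+04 s = 0.2254 d.
C = 17.46·exp(−1.1·0.2254) = 17.46·0.7804 = 13.62 mg/L.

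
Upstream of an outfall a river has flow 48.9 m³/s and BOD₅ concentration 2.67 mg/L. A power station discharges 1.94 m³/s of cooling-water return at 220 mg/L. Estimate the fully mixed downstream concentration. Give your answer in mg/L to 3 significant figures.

Conservation of mass across the mixing zone: C = (1.94·220 + 48.9·2.67) / (1.94 + 48.9) = 557.4/50.84 = 10.96 mg/L.

11.0 mg/L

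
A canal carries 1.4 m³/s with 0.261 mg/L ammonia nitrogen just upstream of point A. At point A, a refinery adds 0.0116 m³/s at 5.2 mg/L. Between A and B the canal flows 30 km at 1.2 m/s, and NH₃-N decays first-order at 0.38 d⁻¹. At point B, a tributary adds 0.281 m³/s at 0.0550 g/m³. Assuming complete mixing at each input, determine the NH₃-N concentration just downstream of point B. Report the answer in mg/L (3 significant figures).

0.234 mg/L

After input A: C = (1.4·0.261 + 0.0116·5.2) / 1.412 = 0.3016 mg/L.
Over the 30 km reach to input B (t = 2.5e+04 s = 0.2894 d), decay gives C = 0.3016·exp(−0.38·0.2894) = 0.2702 mg/L.
After input B: C = (1.412·0.2702 + 0.281·0.055) / 1.693 = 0.2345 mg/L.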